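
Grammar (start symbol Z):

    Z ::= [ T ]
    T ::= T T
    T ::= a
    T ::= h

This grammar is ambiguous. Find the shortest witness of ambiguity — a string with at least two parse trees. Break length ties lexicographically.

[ a a a ]

length 3: no string has ≥2 trees
length 4: no string has ≥2 trees
length 5: [ a a a ] has 2 parse trees

Two derivations of [ a a a ]:
  Z ⇒ [ T ] ⇒ [ T T ] ⇒ [ T T T ] ⇒ [ a T T ] ⇒ [ a a T ] ⇒ [ a a a ]
  Z ⇒ [ T ] ⇒ [ T T ] ⇒ [ a T ] ⇒ [ a T T ] ⇒ [ a a T ] ⇒ [ a a a ]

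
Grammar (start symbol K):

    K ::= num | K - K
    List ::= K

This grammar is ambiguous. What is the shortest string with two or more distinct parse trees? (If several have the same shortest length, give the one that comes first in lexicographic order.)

num - num - num

length 1: no string has ≥2 trees
length 3: no string has ≥2 trees
length 5: num - num - num has 2 parse trees

Two derivations of num - num - num:
  K ⇒ K - K ⇒ num - K ⇒ num - K - K ⇒ num - num - K ⇒ num - num - num
  K ⇒ K - K ⇒ K - K - K ⇒ num - K - K ⇒ num - num - K ⇒ num - num - num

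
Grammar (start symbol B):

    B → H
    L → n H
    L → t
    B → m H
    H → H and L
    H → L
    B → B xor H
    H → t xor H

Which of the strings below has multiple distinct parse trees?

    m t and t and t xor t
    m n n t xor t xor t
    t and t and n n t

m n n t xor t xor t

m t and t and t xor t: 1 tree
m n n t xor t xor t: 4 trees
t and t and n n t: 1 tree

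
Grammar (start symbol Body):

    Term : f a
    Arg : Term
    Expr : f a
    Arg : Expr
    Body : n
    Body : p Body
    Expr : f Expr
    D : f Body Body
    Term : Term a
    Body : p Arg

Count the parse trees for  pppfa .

2

Parse trees for pppfa:
  [Body p [Body p [Body p [Arg [Term f a]]]]]
  [Body p [Body p [Body p [Arg [Expr f a]]]]]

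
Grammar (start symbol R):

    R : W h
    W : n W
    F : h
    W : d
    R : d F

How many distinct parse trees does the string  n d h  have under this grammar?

Parse trees for n d h:
  [R [W n [W d]] h]

1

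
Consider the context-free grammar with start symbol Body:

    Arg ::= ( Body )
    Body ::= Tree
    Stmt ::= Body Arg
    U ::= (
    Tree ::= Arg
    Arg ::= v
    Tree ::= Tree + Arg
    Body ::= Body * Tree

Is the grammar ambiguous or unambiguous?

Unambiguous

(U, Stmt are unreachable from Body, so their rules don't affect L(Body).) This is a standard precedence ladder (Body over Tree over Arg), with each level left-recursive on its own operator ('*' at Body, '+' at Tree). That structure is LR(1), hence unambiguous.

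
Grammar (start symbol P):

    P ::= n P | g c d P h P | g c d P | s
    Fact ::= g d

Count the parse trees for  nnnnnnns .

Parse trees for nnnnnnns:
  [P n [P n [P n [P n [P n [P n [P n [P s]]]]]]]]

1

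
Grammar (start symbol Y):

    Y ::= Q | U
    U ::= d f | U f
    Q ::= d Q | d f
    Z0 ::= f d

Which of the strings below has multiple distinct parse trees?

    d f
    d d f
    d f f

d f: 2 trees
d d f: 1 tree
d f f: 1 tree

d f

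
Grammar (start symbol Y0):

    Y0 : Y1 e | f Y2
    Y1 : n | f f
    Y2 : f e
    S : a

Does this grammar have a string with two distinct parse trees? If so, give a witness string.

Witness: f f e

Derivation 1: Y0 ⇒ Y1 e ⇒ f f e
Derivation 2: Y0 ⇒ f Y2 ⇒ f f e

Two distinct leftmost derivations for the same string.

Ambiguous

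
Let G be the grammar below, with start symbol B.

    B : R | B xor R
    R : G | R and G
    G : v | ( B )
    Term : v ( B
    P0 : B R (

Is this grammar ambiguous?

(Term, P0 are unreachable from B, so their rules don't affect L(B).) B → B xor R | R  ;  R → R and G | G  — a left-associative chain with G at the bottom. Each string factors uniquely by precedence.

Unambiguous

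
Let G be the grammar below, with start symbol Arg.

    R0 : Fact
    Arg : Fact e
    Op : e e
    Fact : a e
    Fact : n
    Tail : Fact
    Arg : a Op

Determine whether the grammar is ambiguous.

Witness: a e e

Derivation 1: Arg ⇒ Fact e ⇒ a e e
Derivation 2: Arg ⇒ a Op ⇒ a e e

Two distinct leftmost derivations for the same string.

Ambiguous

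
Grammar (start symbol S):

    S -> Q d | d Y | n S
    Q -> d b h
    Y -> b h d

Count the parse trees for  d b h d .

2

Parse trees for d b h d:
  [S [Q d b h] d]
  [S d [Y b h d]]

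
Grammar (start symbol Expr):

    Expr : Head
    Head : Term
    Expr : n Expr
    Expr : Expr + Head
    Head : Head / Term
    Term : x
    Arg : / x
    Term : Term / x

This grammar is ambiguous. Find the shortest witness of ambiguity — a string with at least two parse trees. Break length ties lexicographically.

x / x

length 1: no string has ≥2 trees
length 2: no string has ≥2 trees
length 3: x / x has 2 parse trees

Two derivations of x / x:
  Expr ⇒ Head ⇒ Term ⇒ Term / x ⇒ x / x
  Expr ⇒ Head ⇒ Head / Term ⇒ Term / Term ⇒ x / Term ⇒ x / x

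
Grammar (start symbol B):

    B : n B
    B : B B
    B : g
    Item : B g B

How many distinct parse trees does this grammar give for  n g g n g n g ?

Parse trees for n g g n g n g (showing first 6 of 19):
  [B n [B [B g] [B [B g] [B n [B [B g] [B n [B g]]]]]]]
  [B n [B [B g] [B [B g] [B [B n [B g]] [B n [B g]]]]]]
  [B n [B [B g] [B [B [B g] [B n [B g]]] [B n [B g]]]]]
  [B n [B [B [B g] [B g]] [B n [B [B g] [B n [B g]]]]]]
  [B n [B [B [B g] [B g]] [B [B n [B g]] [B n [B g]]]]]
  [B n [B [B [B g] [B [B g] [B n [B g]]]] [B n [B g]]]]

19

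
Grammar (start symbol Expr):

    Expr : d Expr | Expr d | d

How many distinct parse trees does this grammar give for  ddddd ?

Parse trees for ddddd (showing first 6 of 16):
  [Expr d [Expr d [Expr d [Expr d [Expr d]]]]]
  [Expr d [Expr d [Expr d [Expr [Expr d] d]]]]
  [Expr d [Expr d [Expr [Expr d [Expr d]] d]]]
  [Expr d [Expr d [Expr [Expr [Expr d] d] d]]]
  [Expr d [Expr [Expr d [Expr d [Expr d]]] d]]
  [Expr d [Expr [Expr d [Expr [Expr d] d]] d]]

16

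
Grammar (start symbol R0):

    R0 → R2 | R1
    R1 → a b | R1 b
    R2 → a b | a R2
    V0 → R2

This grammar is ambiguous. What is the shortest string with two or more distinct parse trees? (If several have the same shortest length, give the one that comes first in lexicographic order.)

length 2: a b has 2 parse trees

Two derivations of a b:
  R0 ⇒ R2 ⇒ a b
  R0 ⇒ R1 ⇒ a b

a b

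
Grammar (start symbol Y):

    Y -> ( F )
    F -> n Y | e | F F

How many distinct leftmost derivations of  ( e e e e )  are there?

5

Parse trees for ( e e e e ):
  [Y ( [F [F e] [F [F e] [F [F e] [F e]]]] )]
  [Y ( [F [F e] [F [F [F e] [F e]] [F e]]] )]
  [Y ( [F [F [F e] [F e]] [F [F e] [F e]]] )]
  [Y ( [F [F [F e] [F [F e] [F e]]] [F e]] )]
  [Y ( [F [F [F [F e] [F e]] [F e]] [F e]] )]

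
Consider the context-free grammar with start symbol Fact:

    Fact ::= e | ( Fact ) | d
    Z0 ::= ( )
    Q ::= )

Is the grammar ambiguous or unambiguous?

Only Fact is reachable from Fact; ignoring the rest: L(Fact) is { openⁿ atom closeⁿ : n ≥ 0 }. The bracket depth fixes n, and the derivation is forced at every step.

Unambiguous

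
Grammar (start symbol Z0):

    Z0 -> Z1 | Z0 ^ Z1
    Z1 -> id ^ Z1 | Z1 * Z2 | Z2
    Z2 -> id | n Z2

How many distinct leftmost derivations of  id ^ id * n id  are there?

3

Parse trees for id ^ id * n id:
  [Z0 [Z1 id ^ [Z1 [Z1 [Z2 id]] * [Z2 n [Z2 id]]]]]
  [Z0 [Z1 [Z1 id ^ [Z1 [Z2 id]]] * [Z2 n [Z2 id]]]]
  [Z0 [Z0 [Z1 [Z2 id]]] ^ [Z1 [Z1 [Z2 id]] * [Z2 n [Z2 id]]]]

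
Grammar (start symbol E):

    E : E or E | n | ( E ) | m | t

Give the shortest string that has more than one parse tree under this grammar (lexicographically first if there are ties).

length 1: no string has ≥2 trees
length 3: no string has ≥2 trees
length 5: m or m or m has 2 parse trees

Two derivations of m or m or m:
  E ⇒ E or E ⇒ E or E or E ⇒ m or E or E ⇒ m or m or E ⇒ m or m or m
  E ⇒ E or E ⇒ m or E ⇒ m or E or E ⇒ m or m or E ⇒ m or m or m

m or m or m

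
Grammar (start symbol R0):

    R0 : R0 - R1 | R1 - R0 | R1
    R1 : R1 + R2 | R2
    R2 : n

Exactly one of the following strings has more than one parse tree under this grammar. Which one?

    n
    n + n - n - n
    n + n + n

n: 1 tree
n + n - n - n: 4 trees
n + n + n: 1 tree

n + n - n - n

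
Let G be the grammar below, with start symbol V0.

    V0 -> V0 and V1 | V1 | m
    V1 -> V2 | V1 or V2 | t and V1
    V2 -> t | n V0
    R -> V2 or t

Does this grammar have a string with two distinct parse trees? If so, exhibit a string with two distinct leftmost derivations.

Witness: t and t

Derivation 1: V0 ⇒ V0 and V1 ⇒ V1 and V1 ⇒ V2 and V1 ⇒ t and V1 ⇒ t and V2 ⇒ t and t
Derivation 2: V0 ⇒ V1 ⇒ t and V1 ⇒ t and V2 ⇒ t and t

Two distinct leftmost derivations for the same string.

Ambiguous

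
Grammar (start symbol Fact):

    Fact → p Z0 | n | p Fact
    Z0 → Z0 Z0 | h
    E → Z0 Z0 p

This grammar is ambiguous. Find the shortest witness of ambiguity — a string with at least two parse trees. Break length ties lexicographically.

p h h h

length 1: no string has ≥2 trees
length 2: no string has ≥2 trees
length 3: no string has ≥2 trees
length 4: p h h h has 2 parse trees

Two derivations of p h h h:
  Fact ⇒ p Z0 ⇒ p Z0 Z0 ⇒ p Z0 Z0 Z0 ⇒ p h Z0 Z0 ⇒ p h h Z0 ⇒ p h h h
  Fact ⇒ p Z0 ⇒ p Z0 Z0 ⇒ p h Z0 ⇒ p h Z0 Z0 ⇒ p h h Z0 ⇒ p h h h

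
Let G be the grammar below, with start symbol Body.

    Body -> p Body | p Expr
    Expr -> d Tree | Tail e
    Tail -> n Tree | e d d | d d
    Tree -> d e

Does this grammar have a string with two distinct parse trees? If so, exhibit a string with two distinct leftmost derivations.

Ambiguous

Witness: p d d e

Derivation 1: Body ⇒ p Expr ⇒ p d Tree ⇒ p d d e
Derivation 2: Body ⇒ p Expr ⇒ p Tail e ⇒ p d d e

Two distinct leftmost derivations for the same string.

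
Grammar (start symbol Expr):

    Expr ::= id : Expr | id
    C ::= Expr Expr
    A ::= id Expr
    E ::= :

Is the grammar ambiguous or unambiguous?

(C, A, E are unreachable from Expr, so their rules don't affect L(Expr).) Right-recursive list with a separator: after each atom, whether the separator follows determines the rule. One parse per string.

Unambiguous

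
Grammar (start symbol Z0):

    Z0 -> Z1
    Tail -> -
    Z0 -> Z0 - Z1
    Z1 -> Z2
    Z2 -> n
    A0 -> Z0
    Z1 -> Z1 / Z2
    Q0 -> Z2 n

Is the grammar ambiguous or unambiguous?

Unambiguous

Only Z0, Z1, Z2 are reachable from Z0; ignoring the rest: Z0 → Z0 - Z1 | Z1  ;  Z1 → Z1 / Z2 | Z2  — a left-associative chain with Z2 at the bottom. Each string factors uniquely by precedence.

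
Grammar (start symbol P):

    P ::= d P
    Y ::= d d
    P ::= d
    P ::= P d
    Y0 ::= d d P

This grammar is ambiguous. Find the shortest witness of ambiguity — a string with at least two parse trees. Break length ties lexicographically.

length 1: no string has ≥2 trees
length 2: d d has 2 parse trees

Two derivations of d d:
  P ⇒ d P ⇒ d d
  P ⇒ P d ⇒ d d

d d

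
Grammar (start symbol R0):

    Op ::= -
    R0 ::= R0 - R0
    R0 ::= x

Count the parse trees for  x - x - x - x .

Parse trees for x - x - x - x:
  [R0 [R0 x] - [R0 [R0 x] - [R0 [R0 x] - [R0 x]]]]
  [R0 [R0 x] - [R0 [R0 [R0 x] - [R0 x]] - [R0 x]]]
  [R0 [R0 [R0 x] - [R0 x]] - [R0 [R0 x] - [R0 x]]]
  [R0 [R0 [R0 x] - [R0 [R0 x] - [R0 x]]] - [R0 x]]
  [R0 [R0 [R0 [R0 x] - [R0 x]] - [R0 x]] - [R0 x]]

5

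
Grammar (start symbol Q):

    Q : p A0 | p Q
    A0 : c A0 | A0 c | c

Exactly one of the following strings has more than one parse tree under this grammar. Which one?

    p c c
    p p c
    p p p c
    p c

p c c

p c c: 2 trees
p p c: 1 tree
p p p c: 1 tree
p c: 1 tree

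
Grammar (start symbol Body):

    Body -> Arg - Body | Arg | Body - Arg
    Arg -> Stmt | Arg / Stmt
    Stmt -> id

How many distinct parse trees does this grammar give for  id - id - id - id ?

Parse trees for id - id - id - id:
  [Body [Arg [Stmt id]] - [Body [Arg [Stmt id]] - [Body [Arg [Stmt id]] - [Body [Arg [Stmt id]]]]]]
  [Body [Arg [Stmt id]] - [Body [Arg [Stmt id]] - [Body [Body [Arg [Stmt id]]] - [Arg [Stmt id]]]]]
  [Body [Arg [Stmt id]] - [Body [Body [Arg [Stmt id]] - [Body [Arg [Stmt id]]]] - [Arg [Stmt id]]]]
  [Body [Arg [Stmt id]] - [Body [Body [Body [Arg [Stmt id]]] - [Arg [Stmt id]]] - [Arg [Stmt id]]]]
  [Body [Body [Arg [Stmt id]] - [Body [Arg [Stmt id]] - [Body [Arg [Stmt id]]]]] - [Arg [Stmt id]]]
  [Body [Body [Arg [Stmt id]] - [Body [Body [Arg [Stmt id]]] - [Arg [Stmt id]]]] - [Arg [Stmt id]]]
  [Body [Body [Body [Arg [Stmt id]] - [Body [Arg [Stmt id]]]] - [Arg [Stmt id]]] - [Arg [Stmt id]]]
  [Body [Body [Body [Body [Arg [Stmt id]]] - [Arg [Stmt id]]] - [Arg [Stmt id]]] - [Arg [Stmt id]]]

8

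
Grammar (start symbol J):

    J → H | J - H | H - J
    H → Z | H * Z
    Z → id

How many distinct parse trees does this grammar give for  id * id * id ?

1

Parse trees for id * id * id:
  [J [H [H [H [Z id]] * [Z id]] * [Z id]]]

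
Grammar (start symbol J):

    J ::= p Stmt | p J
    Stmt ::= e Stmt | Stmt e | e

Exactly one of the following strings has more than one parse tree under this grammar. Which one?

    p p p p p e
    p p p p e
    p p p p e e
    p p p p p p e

p p p p e e

p p p p p e: 1 tree
p p p p e: 1 tree
p p p p e e: 2 trees
p p p p p p e: 1 tree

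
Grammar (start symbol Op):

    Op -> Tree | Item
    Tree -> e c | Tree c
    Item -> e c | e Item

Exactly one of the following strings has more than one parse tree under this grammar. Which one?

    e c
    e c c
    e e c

e c

e c: 2 trees
e c c: 1 tree
e e c: 1 tree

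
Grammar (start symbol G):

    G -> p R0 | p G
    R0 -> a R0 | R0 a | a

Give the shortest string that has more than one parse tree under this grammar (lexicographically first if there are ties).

length 2: no string has ≥2 trees
length 3: p a a has 2 parse trees

Two derivations of p a a:
  G ⇒ p R0 ⇒ p a R0 ⇒ p a a
  G ⇒ p R0 ⇒ p R0 a ⇒ p a a

p a a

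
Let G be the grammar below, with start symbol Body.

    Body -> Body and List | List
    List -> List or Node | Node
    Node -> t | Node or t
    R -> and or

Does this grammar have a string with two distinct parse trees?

Ambiguous

Witness: t or t

Derivation 1: Body ⇒ List ⇒ List or Node ⇒ Node or Node ⇒ t or Node ⇒ t or t
Derivation 2: Body ⇒ List ⇒ Node ⇒ Node or t ⇒ t or t

Two distinct leftmost derivations for the same string.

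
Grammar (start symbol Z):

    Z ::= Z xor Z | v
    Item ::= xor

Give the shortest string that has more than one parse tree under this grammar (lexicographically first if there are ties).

length 1: no string has ≥2 trees
length 3: no string has ≥2 trees
length 5: v xor v xor v has 2 parse trees

Two derivations of v xor v xor v:
  Z ⇒ Z xor Z ⇒ Z xor Z xor Z ⇒ v xor Z xor Z ⇒ v xor v xor Z ⇒ v xor v xor v
  Z ⇒ Z xor Z ⇒ v xor Z ⇒ v xor Z xor Z ⇒ v xor v xor Z ⇒ v xor v xor v

v xor v xor v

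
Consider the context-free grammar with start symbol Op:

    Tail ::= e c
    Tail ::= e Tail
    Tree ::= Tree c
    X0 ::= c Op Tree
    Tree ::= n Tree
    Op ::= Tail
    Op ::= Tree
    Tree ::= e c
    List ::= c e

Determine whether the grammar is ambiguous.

Witness: e c

Derivation 1: Op ⇒ Tail ⇒ e c
Derivation 2: Op ⇒ Tree ⇒ e c

Two distinct leftmost derivations for the same string.

Ambiguous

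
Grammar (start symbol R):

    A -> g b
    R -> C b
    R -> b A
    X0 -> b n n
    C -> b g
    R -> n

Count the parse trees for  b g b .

Parse trees for b g b:
  [R [C b g] b]
  [R b [A g b]]

2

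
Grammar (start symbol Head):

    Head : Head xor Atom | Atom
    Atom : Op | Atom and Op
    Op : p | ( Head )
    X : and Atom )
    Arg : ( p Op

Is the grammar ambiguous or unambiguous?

(X, Arg are unreachable from Head, so their rules don't affect L(Head).) The grammar is stratified — Head handles 'xor' (left-recursive), Atom handles 'and', Op atoms. Each operator has a fixed associativity and precedence level, so every string has one parse.

Unambiguous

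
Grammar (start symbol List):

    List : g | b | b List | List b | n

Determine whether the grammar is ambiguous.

Witness: b b

Derivation 1: List ⇒ b List ⇒ b b
Derivation 2: List ⇒ List b ⇒ b b

Two distinct leftmost derivations for the same string.

Ambiguous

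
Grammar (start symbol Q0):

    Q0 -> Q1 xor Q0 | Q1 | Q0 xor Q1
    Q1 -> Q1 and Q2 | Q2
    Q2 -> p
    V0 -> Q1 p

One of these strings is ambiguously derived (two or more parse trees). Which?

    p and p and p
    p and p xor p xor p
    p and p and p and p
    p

p and p xor p xor p

p and p and p: 1 tree
p and p xor p xor p: 4 trees
p and p and p and p: 1 tree
p: 1 tree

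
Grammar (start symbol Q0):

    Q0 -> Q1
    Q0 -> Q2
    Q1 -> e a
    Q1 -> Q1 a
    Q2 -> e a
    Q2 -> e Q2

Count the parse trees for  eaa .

Parse trees for eaa:
  [Q0 [Q1 [Q1 e a] a]]

1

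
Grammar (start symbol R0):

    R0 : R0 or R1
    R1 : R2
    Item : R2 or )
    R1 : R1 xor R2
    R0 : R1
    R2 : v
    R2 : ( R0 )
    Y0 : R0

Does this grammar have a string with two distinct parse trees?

Unambiguous

(Item, Y0 are unreachable from R0, so their rules don't affect L(R0).) The grammar is stratified — R0 handles 'or' (left-recursive), R1 handles 'xor', R2 atoms. Each operator has a fixed associativity and precedence level, so every string has one parse.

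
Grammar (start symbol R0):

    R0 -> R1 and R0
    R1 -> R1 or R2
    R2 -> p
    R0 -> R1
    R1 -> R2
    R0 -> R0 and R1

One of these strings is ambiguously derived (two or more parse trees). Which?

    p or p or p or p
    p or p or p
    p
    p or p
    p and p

p and p

p or p or p or p: 1 tree
p or p or p: 1 tree
p: 1 tree
p or p: 1 tree
p and p: 2 trees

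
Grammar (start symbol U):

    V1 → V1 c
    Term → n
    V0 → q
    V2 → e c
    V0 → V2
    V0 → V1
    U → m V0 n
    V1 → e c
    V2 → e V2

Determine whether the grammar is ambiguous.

Ambiguous

Witness: m e c n

Derivation 1: U ⇒ m V0 n ⇒ m V2 n ⇒ m e c n
Derivation 2: U ⇒ m V0 n ⇒ m V1 n ⇒ m e c n

Two distinct leftmost derivations for the same string.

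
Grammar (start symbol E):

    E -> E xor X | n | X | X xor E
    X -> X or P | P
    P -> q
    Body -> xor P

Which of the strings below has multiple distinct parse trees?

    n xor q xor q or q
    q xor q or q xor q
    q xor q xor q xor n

q xor q or q xor q

n xor q xor q or q: 1 tree
q xor q or q xor q: 4 trees
q xor q xor q xor n: 1 tree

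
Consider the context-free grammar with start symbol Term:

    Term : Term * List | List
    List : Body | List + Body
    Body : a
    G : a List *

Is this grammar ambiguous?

Unambiguous

Only Term, List, Body are reachable from Term; ignoring the rest: Term → Term * List | List  ;  List → List + Body | Body  — a left-associative chain with Body at the bottom. Each string factors uniquely by precedence.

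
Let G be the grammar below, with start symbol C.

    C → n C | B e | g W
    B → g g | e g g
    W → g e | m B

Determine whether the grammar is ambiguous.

Ambiguous

Witness: g g e

Derivation 1: C ⇒ B e ⇒ g g e
Derivation 2: C ⇒ g W ⇒ g g e

Two distinct leftmost derivations for the same string.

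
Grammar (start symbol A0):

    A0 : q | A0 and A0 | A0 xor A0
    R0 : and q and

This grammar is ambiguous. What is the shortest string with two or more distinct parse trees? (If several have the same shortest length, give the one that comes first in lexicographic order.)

length 1: no string has ≥2 trees
length 3: no string has ≥2 trees
length 5: q and q and q has 2 parse trees

Two derivations of q and q and q:
  A0 ⇒ A0 and A0 ⇒ q and A0 ⇒ q and A0 and A0 ⇒ q and q and A0 ⇒ q and q and q
  A0 ⇒ A0 and A0 ⇒ A0 and A0 and A0 ⇒ q and A0 and A0 ⇒ q and q and A0 ⇒ q and q and q

q and q and q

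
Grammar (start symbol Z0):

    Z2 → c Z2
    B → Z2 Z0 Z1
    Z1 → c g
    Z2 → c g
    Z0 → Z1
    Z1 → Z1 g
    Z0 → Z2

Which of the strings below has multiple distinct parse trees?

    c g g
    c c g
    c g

c g g: 1 tree
c c g: 1 tree
c g: 2 trees

c g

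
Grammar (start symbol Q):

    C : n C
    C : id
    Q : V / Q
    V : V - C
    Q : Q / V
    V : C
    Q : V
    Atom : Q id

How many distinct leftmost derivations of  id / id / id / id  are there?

Parse trees for id / id / id / id:
  [Q [V [C id]] / [Q [V [C id]] / [Q [V [C id]] / [Q [V [C id]]]]]]
  [Q [V [C id]] / [Q [V [C id]] / [Q [Q [V [C id]]] / [V [C id]]]]]
  [Q [V [C id]] / [Q [Q [V [C id]] / [Q [V [C id]]]] / [V [C id]]]]
  [Q [V [C id]] / [Q [Q [Q [V [C id]]] / [V [C id]]] / [V [C id]]]]
  [Q [Q [V [C id]] / [Q [V [C id]] / [Q [V [C id]]]]] / [V [C id]]]
  [Q [Q [V [C id]] / [Q [Q [V [C id]]] / [V [C id]]]] / [V [C id]]]
  [Q [Q [Q [V [C id]] / [Q [V [C id]]]] / [V [C id]]] / [V [C id]]]
  [Q [Q [Q [Q [V [C id]]] / [V [C id]]] / [V [C id]]] / [V [C id]]]

8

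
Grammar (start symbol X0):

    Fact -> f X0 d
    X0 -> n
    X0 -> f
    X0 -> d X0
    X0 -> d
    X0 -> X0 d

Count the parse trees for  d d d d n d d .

Parse trees for d d d d n d d (showing first 6 of 15):
  [X0 d [X0 d [X0 d [X0 d [X0 [X0 [X0 n] d] d]]]]]
  [X0 d [X0 d [X0 d [X0 [X0 d [X0 [X0 n] d]] d]]]]
  [X0 d [X0 d [X0 d [X0 [X0 [X0 d [X0 n]] d] d]]]]
  [X0 d [X0 d [X0 [X0 d [X0 d [X0 [X0 n] d]]] d]]]
  [X0 d [X0 d [X0 [X0 d [X0 [X0 d [X0 n]] d]] d]]]
  [X0 d [X0 d [X0 [X0 [X0 d [X0 d [X0 n]]] d] d]]]

15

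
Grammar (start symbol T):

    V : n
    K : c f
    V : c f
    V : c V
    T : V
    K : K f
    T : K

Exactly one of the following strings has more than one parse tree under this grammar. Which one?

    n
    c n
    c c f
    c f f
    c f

n: 1 tree
c n: 1 tree
c c f: 1 tree
c f f: 1 tree
c f: 2 trees

c f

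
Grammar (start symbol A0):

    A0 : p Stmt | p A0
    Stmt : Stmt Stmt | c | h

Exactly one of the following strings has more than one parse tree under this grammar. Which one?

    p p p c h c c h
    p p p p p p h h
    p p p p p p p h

p p p c h c c h: 14 trees
p p p p p p h h: 1 tree
p p p p p p p h: 1 tree

p p p c h c c h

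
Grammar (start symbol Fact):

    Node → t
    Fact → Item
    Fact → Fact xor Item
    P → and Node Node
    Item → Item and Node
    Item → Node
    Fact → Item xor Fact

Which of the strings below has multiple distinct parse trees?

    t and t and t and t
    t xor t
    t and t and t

t and t and t and t: 1 tree
t xor t: 2 trees
t and t and t: 1 tree

t xor t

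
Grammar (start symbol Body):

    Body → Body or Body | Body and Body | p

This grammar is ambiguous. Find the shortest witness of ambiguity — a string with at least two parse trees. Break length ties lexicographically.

length 1: no string has ≥2 trees
length 3: no string has ≥2 trees
length 5: p and p and p has 2 parse trees

Two derivations of p and p and p:
  Body ⇒ Body and Body ⇒ Body and Body and Body ⇒ p and Body and Body ⇒ p and p and Body ⇒ p and p and p
  Body ⇒ Body and Body ⇒ p and Body ⇒ p and Body and Body ⇒ p and p and Body ⇒ p and p and p

p and p and p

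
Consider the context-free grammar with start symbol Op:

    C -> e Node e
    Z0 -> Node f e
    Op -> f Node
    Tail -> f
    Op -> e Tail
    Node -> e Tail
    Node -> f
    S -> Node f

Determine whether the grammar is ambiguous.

Only Op, Node, Tail are reachable from Op; ignoring the rest: The reachable rules are right-linear with at most one rule per (nonterminal, next-terminal) pair. Each input token forces the next rule, so parsing is deterministic.

Unambiguous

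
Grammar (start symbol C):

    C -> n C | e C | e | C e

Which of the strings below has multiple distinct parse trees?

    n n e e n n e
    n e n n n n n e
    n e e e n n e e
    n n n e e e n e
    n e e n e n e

n n e e n n e: 1 tree
n e n n n n n e: 1 tree
n e e e n n e e: 8 trees
n n n e e e n e: 1 tree
n e e n e n e: 1 tree

n e e e n n e e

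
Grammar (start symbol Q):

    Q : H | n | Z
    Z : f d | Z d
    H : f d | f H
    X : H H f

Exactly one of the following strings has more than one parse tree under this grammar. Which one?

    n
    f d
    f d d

n: 1 tree
f d: 2 trees
f d d: 1 tree

f d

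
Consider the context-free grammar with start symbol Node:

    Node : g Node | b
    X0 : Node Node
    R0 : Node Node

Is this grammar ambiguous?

(X0, R0 are unreachable from Node, so their rules don't affect L(Node).) Restricted to the reachable nonterminals, every rule has the form A → t or A → t B, and no two rules for the same A share a first terminal. The grammar encodes a DFA — one run per string.

Unambiguous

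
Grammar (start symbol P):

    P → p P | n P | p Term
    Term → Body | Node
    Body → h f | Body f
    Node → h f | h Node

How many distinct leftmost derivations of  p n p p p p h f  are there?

Parse trees for p n p p p p h f:
  [P p [P n [P p [P p [P p [P p [Term [Body h f]]]]]]]]
  [P p [P n [P p [P p [P p [P p [Term [Node h f]]]]]]]]

2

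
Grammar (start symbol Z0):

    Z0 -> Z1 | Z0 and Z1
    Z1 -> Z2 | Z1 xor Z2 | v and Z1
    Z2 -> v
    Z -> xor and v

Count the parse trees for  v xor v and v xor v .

Parse trees for v xor v and v xor v:
  [Z0 [Z0 [Z1 [Z1 [Z2 v]] xor [Z2 v]]] and [Z1 [Z1 [Z2 v]] xor [Z2 v]]]

1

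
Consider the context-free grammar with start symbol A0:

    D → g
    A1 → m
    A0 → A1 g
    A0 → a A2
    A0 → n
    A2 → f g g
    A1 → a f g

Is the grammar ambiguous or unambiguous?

Ambiguous

Witness: a f g g

Derivation 1: A0 ⇒ A1 g ⇒ a f g g
Derivation 2: A0 ⇒ a A2 ⇒ a f g g

Two distinct leftmost derivations for the same string.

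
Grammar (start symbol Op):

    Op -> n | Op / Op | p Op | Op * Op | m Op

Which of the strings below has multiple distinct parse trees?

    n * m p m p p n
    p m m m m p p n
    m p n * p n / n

m p n * p n / n

n * m p m p p n: 1 tree
p m m m m p p n: 1 tree
m p n * p n / n: 12 trees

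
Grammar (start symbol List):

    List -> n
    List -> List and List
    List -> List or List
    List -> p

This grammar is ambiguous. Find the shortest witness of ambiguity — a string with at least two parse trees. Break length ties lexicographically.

length 1: no string has ≥2 trees
length 3: no string has ≥2 trees
length 5: n and n and n has 2 parse trees

Two derivations of n and n and n:
  List ⇒ List and List ⇒ n and List ⇒ n and List and List ⇒ n and n and List ⇒ n and n and n
  List ⇒ List and List ⇒ List and List and List ⇒ n and List and List ⇒ n and n and List ⇒ n and n and n

n and n and n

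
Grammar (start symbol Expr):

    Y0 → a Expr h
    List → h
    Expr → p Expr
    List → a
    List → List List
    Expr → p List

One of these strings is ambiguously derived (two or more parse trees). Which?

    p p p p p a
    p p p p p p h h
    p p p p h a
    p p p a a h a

p p p p p a: 1 tree
p p p p p p h h: 1 tree
p p p p h a: 1 tree
p p p a a h a: 5 trees

p p p a a h a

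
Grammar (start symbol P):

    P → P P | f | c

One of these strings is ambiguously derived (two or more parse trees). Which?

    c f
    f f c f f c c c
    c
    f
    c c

f f c f f c c c

c f: 1 tree
f f c f f c c c: 429 trees
c: 1 tree
f: 1 tree
c c: 1 tree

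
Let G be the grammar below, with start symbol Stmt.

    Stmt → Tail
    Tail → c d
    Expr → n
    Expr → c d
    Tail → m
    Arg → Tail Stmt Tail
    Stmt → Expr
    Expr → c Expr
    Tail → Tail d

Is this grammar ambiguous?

Witness: c d

Derivation 1: Stmt ⇒ Tail ⇒ c d
Derivation 2: Stmt ⇒ Expr ⇒ c d

Two distinct leftmost derivations for the same string.

Ambiguous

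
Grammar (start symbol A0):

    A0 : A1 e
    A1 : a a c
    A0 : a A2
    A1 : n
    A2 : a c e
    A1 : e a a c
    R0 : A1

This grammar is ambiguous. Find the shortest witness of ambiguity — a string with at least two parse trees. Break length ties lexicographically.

length 2: no string has ≥2 trees
length 4: a a c e has 2 parse trees

Two derivations of a a c e:
  A0 ⇒ A1 e ⇒ a a c e
  A0 ⇒ a A2 ⇒ a a c e

a a c e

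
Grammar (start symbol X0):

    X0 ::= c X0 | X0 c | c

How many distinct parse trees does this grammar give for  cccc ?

8

Parse trees for cccc:
  [X0 c [X0 c [X0 c [X0 c]]]]
  [X0 c [X0 c [X0 [X0 c] c]]]
  [X0 c [X0 [X0 c [X0 c]] c]]
  [X0 c [X0 [X0 [X0 c] c] c]]
  [X0 [X0 c [X0 c [X0 c]]] c]
  [X0 [X0 c [X0 [X0 c] c]] c]
  [X0 [X0 [X0 c [X0 c]] c] c]
  [X0 [X0 [X0 [X0 c] c] c] c]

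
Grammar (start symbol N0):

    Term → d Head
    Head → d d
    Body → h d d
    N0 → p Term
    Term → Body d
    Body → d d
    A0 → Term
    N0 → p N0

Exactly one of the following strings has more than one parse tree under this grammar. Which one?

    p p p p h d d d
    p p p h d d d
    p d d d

p d d d

p p p p h d d d: 1 tree
p p p h d d d: 1 tree
p d d d: 2 trees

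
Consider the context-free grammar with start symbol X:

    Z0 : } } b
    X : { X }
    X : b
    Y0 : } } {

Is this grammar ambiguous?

Unambiguous

Only X is reachable from X; ignoring the rest: L(X) is { openⁿ atom closeⁿ : n ≥ 0 }. The bracket depth fixes n, and the derivation is forced at every step.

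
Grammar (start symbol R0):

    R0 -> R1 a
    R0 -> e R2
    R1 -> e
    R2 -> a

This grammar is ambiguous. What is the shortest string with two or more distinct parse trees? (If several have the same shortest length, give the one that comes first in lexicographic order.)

length 2: e a has 2 parse trees

Two derivations of e a:
  R0 ⇒ R1 a ⇒ e a
  R0 ⇒ e R2 ⇒ e a

e a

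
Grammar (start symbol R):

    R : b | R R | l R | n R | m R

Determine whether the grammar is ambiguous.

Ambiguous

Witness: b b b

Derivation 1: R ⇒ R R ⇒ b R ⇒ b R R ⇒ b b R ⇒ b b b
Derivation 2: R ⇒ R R ⇒ R R R ⇒ b R R ⇒ b b R ⇒ b b b

Two distinct leftmost derivations for the same string.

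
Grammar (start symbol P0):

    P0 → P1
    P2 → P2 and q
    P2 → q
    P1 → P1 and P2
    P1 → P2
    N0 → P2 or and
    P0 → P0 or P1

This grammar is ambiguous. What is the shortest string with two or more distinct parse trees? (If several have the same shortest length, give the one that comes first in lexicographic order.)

q and q

length 1: no string has ≥2 trees
length 3: q and q has 2 parse trees

Two derivations of q and q:
  P0 ⇒ P1 ⇒ P1 and P2 ⇒ P2 and P2 ⇒ q and P2 ⇒ q and q
  P0 ⇒ P1 ⇒ P2 ⇒ P2 and q ⇒ q and q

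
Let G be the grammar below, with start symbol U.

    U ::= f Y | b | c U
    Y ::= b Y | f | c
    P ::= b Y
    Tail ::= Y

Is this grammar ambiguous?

Unambiguous

(P, Tail are unreachable from U, so their rules don't affect L(U).) Each reachable nonterminal has at most one production per leading terminal, and all productions are right-linear; the derivation is determined token-by-token.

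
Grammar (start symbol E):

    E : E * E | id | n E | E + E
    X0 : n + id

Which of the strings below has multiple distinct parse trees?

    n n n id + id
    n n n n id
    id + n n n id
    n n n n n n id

n n n id + id

n n n id + id: 4 trees
n n n n id: 1 tree
id + n n n id: 1 tree
n n n n n n id: 1 tree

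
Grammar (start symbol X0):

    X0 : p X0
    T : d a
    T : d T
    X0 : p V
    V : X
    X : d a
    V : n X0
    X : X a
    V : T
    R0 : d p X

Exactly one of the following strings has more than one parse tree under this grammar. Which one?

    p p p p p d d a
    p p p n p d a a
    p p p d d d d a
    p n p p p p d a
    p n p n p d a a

p p p p p d d a: 1 tree
p p p n p d a a: 1 tree
p p p d d d d a: 1 tree
p n p p p p d a: 2 trees
p n p n p d a a: 1 tree

p n p p p p d a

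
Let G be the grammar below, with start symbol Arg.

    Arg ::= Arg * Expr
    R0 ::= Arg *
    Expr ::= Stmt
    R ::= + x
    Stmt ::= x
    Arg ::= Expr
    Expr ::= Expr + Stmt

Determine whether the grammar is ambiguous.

Unambiguous

(R, R0 are unreachable from Arg, so their rules don't affect L(Arg).) Arg → Arg * Expr | Expr  ;  Expr → Expr + Stmt | Stmt  — a left-associative chain with Stmt at the bottom. Each string factors uniquely by precedence.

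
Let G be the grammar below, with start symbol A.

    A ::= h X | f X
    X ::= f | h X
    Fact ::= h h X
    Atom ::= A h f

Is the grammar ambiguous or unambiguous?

Unambiguous

Only A, X are reachable from A; ignoring the rest: Each reachable nonterminal has at most one production per leading terminal, and all productions are right-linear; the derivation is determined token-by-token.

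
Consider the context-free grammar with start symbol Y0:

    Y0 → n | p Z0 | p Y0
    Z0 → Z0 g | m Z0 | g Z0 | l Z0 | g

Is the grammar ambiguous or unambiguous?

Witness: p g g

Derivation 1: Y0 ⇒ p Z0 ⇒ p Z0 g ⇒ p g g
Derivation 2: Y0 ⇒ p Z0 ⇒ p g Z0 ⇒ p g g

Two distinct leftmost derivations for the same string.

Ambiguous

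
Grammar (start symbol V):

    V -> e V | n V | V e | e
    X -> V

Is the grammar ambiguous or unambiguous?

Witness: e e

Derivation 1: V ⇒ e V ⇒ e e
Derivation 2: V ⇒ V e ⇒ e e

Two distinct leftmost derivations for the same string.

Ambiguous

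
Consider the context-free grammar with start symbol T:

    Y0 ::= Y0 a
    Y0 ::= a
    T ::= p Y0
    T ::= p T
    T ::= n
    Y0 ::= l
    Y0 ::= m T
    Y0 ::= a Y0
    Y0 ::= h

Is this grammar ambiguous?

Witness: p a a

Derivation 1: T ⇒ p Y0 ⇒ p Y0 a ⇒ p a a
Derivation 2: T ⇒ p Y0 ⇒ p a Y0 ⇒ p a a

Two distinct leftmost derivations for the same string.

Ambiguous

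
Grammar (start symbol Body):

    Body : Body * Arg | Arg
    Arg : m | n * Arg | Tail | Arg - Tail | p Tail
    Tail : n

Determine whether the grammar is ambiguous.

Ambiguous

Witness: n * m

Derivation 1: Body ⇒ Body * Arg ⇒ Arg * Arg ⇒ Tail * Arg ⇒ n * Arg ⇒ n * m
Derivation 2: Body ⇒ Arg ⇒ n * Arg ⇒ n * m

Two distinct leftmost derivations for the same string.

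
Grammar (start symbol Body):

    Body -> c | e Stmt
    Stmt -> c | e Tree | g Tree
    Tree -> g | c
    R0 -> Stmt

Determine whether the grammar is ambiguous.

Unambiguous

(R0 is unreachable from Body, so its rules don't affect L(Body).) Each reachable nonterminal has at most one production per leading terminal, and all productions are right-linear; the derivation is determined token-by-token.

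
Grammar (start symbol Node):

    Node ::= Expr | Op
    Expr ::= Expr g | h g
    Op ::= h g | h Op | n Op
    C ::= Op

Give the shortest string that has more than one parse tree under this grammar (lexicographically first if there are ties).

length 2: h g has 2 parse trees

Two derivations of h g:
  Node ⇒ Expr ⇒ h g
  Node ⇒ Op ⇒ h g

h g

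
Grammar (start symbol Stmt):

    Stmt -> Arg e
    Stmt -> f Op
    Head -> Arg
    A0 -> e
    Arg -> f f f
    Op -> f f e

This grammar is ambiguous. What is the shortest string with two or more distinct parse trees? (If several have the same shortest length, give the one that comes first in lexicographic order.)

length 4: f f f e has 2 parse trees

Two derivations of f f f e:
  Stmt ⇒ Arg e ⇒ f f f e
  Stmt ⇒ f Op ⇒ f f f e

f f f e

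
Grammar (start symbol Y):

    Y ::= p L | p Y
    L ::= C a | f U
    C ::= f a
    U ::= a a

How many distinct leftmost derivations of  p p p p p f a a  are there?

2

Parse trees for p p p p p f a a:
  [Y p [Y p [Y p [Y p [Y p [L [C f a] a]]]]]]
  [Y p [Y p [Y p [Y p [Y p [L f [U a a]]]]]]]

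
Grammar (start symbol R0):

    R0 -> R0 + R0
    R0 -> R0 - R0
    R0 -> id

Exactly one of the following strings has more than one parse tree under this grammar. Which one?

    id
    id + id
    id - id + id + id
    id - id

id: 1 tree
id + id: 1 tree
id - id + id + id: 5 trees
id - id: 1 tree

id - id + id + id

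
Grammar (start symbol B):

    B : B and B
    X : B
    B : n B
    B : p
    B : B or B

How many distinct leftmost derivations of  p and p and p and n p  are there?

Parse trees for p and p and p and n p:
  [B [B p] and [B [B p] and [B [B p] and [B n [B p]]]]]
  [B [B p] and [B [B [B p] and [B p]] and [B n [B p]]]]
  [B [B [B p] and [B p]] and [B [B p] and [B n [B p]]]]
  [B [B [B p] and [B [B p] and [B p]]] and [B n [B p]]]
  [B [B [B [B p] and [B p]] and [B p]] and [B n [B p]]]

5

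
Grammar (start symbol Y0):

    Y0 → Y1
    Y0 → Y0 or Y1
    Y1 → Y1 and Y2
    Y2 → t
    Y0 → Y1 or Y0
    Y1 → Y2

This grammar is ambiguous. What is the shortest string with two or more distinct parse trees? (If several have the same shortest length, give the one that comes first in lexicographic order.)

length 1: no string has ≥2 trees
length 3: t or t has 2 parse trees

Two derivations of t or t:
  Y0 ⇒ Y0 or Y1 ⇒ Y1 or Y1 ⇒ Y2 or Y1 ⇒ t or Y1 ⇒ t or Y2 ⇒ t or t
  Y0 ⇒ Y1 or Y0 ⇒ Y2 or Y0 ⇒ t or Y0 ⇒ t or Y1 ⇒ t or Y2 ⇒ t or t

t or t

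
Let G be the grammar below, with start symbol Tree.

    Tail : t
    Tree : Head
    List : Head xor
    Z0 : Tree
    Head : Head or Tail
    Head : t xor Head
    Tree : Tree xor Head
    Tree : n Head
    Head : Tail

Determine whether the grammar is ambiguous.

Witness: t xor t

Derivation 1: Tree ⇒ Head ⇒ t xor Head ⇒ t xor Tail ⇒ t xor t
Derivation 2: Tree ⇒ Tree xor Head ⇒ Head xor Head ⇒ Tail xor Head ⇒ t xor Head ⇒ t xor Tail ⇒ t xor t

Two distinct leftmost derivations for the same string.

Ambiguous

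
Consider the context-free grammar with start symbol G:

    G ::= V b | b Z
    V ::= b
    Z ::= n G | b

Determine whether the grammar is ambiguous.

Witness: b b

Derivation 1: G ⇒ V b ⇒ b b
Derivation 2: G ⇒ b Z ⇒ b b

Two distinct leftmost derivations for the same string.

Ambiguous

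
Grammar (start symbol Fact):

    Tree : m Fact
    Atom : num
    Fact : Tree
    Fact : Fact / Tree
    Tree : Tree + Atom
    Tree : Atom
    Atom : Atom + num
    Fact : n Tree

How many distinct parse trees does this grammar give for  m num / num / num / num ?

4

Parse trees for m num / num / num / num:
  [Fact [Tree m [Fact [Fact [Fact [Fact [Tree [Atom num]]] / [Tree [Atom num]]] / [Tree [Atom num]]] / [Tree [Atom num]]]]]
  [Fact [Fact [Tree m [Fact [Fact [Fact [Tree [Atom num]]] / [Tree [Atom num]]] / [Tree [Atom num]]]]] / [Tree [Atom num]]]
  [Fact [Fact [Fact [Tree m [Fact [Fact [Tree [Atom num]]] / [Tree [Atom num]]]]] / [Tree [Atom num]]] / [Tree [Atom num]]]
  [Fact [Fact [Fact [Fact [Tree m [Fact [Tree [Atom num]]]]] / [Tree [Atom num]]] / [Tree [Atom num]]] / [Tree [Atom num]]]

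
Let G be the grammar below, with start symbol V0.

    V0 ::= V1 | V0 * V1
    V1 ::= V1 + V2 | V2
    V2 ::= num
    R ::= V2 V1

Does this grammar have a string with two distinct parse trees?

Unambiguous

(R is unreachable from V0, so its rules don't affect L(V0).) This is a standard precedence ladder (V0 over V1 over V2), with each level left-recursive on its own operator ('*' at V0, '+' at V1). That structure is LR(1), hence unambiguous.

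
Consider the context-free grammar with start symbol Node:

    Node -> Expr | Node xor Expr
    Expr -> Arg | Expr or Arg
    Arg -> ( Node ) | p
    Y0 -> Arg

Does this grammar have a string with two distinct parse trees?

Only Node, Expr, Arg are reachable from Node; ignoring the rest: Node → Node xor Expr | Expr  ;  Expr → Expr or Arg | Arg  — a left-associative chain with Arg at the bottom. Each string factors uniquely by precedence.

Unambiguous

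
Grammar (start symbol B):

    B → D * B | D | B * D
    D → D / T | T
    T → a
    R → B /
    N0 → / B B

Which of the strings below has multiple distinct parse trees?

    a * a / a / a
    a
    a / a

a * a / a / a

a * a / a / a: 2 trees
a: 1 tree
a / a: 1 tree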